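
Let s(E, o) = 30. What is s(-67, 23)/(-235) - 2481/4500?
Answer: -47869/70500 ≈ -0.67899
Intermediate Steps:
s(-67, 23)/(-235) - 2481/4500 = 30/(-235) - 2481/4500 = 30*(-1/235) - 2481*1/4500 = -6/47 - 827/1500 = -47869/70500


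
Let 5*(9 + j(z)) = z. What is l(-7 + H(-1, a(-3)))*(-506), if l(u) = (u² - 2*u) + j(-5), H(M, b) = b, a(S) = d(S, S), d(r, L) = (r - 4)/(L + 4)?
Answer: -108284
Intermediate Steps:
j(z) = -9 + z/5
d(r, L) = (-4 + r)/(4 + L)
a(S) = (-4 + S)/(4 + S)
l(u) = -10 + u² - 2*u (l(u) = (u² - 2*u) + (-9 + (⅕)*(-5)) = (u² - 2*u) + (-9 - 1) = (u² - 2*u) - 10 = -10 + u² - 2*u)
l(-7 + H(-1, a(-3)))*(-506) = (-10 + (-7 + (-4 - 3)/(4 - 3))² - 2*(-7 + (-4 - 3)/(4 - 3)))*(-506) = (-10 + (-7 - 7/1)² - 2*(-7 - 7/1))*(-506) = (-10 + (-7 + 1*(-7))² - 2*(-7 + 1*(-7)))*(-506) = (-10 + (-7 - 7)² - 2*(-7 - 7))*(-506) = (-10 + (-14)² - 2*(-14))*(-506) = (-10 + 196 + 28)*(-506) = 214*(-506) = -108284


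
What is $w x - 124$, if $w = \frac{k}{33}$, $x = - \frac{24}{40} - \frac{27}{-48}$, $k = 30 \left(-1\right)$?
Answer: $- \frac{10909}{88} \approx -123.97$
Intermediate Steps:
$k = -30$
$x = - \frac{3}{80}$ ($x = \left(-24\right) \frac{1}{40} - - \frac{9}{16} = - \frac{3}{5} + \frac{9}{16} = - \frac{3}{80} \approx -0.0375$)
$w = - \frac{10}{11}$ ($w = - \frac{30}{33} = \left(-30\right) \frac{1}{33} = - \frac{10}{11} \approx -0.90909$)
$w x - 124 = \left(- \frac{10}{11}\right) \left(- \frac{3}{80}\right) - 124 = \frac{3}{88} - 124 = - \frac{10909}{88}$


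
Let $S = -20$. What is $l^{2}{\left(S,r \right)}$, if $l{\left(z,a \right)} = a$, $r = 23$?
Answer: $529$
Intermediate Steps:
$l^{2}{\left(S,r \right)} = 23^{2} = 529$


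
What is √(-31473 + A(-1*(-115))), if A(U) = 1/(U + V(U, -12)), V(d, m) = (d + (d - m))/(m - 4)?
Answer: I*√20092388281/799 ≈ 177.41*I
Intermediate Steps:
V(d, m) = (-m + 2*d)/(-4 + m)
A(U) = 1/(-¾ + 7*U/8) (A(U) = 1/(U + (-1*(-12) + 2*U)/(-4 - 12)) = 1/(U + (12 + 2*U)/(-16)) = 1/(U - (12 + 2*U)/16) = 1/(U + (-¾ - U/8)) = 1/(-¾ + 7*U/8))
√(-31473 + A(-1*(-115))) = √(-31473 + 8/(-6 + 7*(-1*(-115)))) = √(-31473 + 8/(-6 + 7*115)) = √(-31473 + 8/(-6 + 805)) = √(-31473 + 8/799) = √(-25146919/799) = I*√20092388281/799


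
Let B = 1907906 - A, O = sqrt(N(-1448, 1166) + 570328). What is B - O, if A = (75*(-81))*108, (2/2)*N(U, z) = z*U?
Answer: 2564006 - 22*I*sqrt(2310) ≈ 2.564e+6 - 1057.4*I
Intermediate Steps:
N(U, z) = U*z (N(U, z) = z*U = U*z)
A = -656100 (A = -6075*108 = -656100)
O = 22*I*sqrt(2310) (O = sqrt(-1448*1166 + 570328) = sqrt(-1688368 + 570328) = sqrt(-1118040) = 22*I*sqrt(2310) ≈ 1057.4*I)
B = 2564006 (B = 1907906 - 1*(-656100) = 1907906 + 656100 = 2564006)
B - O = 2564006 - 22*I*sqrt(2310)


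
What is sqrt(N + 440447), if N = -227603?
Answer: 2*sqrt(53211) ≈ 461.35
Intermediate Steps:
sqrt(N + 440447) = sqrt(-227603 + 440447) = sqrt(212844) = 2*sqrt(53211)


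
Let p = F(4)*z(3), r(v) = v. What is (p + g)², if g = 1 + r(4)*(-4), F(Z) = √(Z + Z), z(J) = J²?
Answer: 873 - 540*√2 ≈ 109.32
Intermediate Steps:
F(Z) = √2*√Z (F(Z) = √(2*Z) = √2*√Z)
g = -15 (g = 1 + 4*(-4) = 1 - 16 = -15)
p = 18*√2 (p = (√2*√4)*3² = (√2*2)*9 = (2*√2)*9 = 18*√2 ≈ 25.456)
(p + g)² = (18*√2 - 15)² = (-15 + 18*√2)²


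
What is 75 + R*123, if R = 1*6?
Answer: 813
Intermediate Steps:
R = 6
75 + R*123 = 75 + 6*123 = 75 + 738 = 813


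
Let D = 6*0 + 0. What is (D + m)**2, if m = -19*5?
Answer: 9025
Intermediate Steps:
D = 0 (D = 0 + 0 = 0)
m = -95
(D + m)**2 = (0 - 95)**2 = (-95)**2 = 9025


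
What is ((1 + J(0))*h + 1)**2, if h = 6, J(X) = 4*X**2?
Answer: 49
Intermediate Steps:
((1 + J(0))*h + 1)**2 = ((1 + 4*0**2)*6 + 1)**2 = ((1 + 4*0)*6 + 1)**2 = ((1 + 0)*6 + 1)**2 = (1*6 + 1)**2 = (6 + 1)**2 = 7**2 = 49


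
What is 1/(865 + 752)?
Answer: 1/1617 ≈ 0.00061843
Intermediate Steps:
1/(865 + 752) = 1/1617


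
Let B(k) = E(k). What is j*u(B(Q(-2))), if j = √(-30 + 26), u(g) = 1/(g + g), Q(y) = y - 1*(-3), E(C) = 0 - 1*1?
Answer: -I ≈ -1.0*I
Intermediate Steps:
E(C) = -1 (E(C) = 0 - 1 = -1)
Q(y) = 3 + y (Q(y) = y + 3 = 3 + y)
B(k) = -1
u(g) = 1/(2*g)
j = 2*I (j = √(-4) = 2*I ≈ 2.0*I)
j*u(B(Q(-2))) = (2*I)*((½)/(-1)) = (2*I)*((½)*(-1)) = (2*I)*(-½) = -I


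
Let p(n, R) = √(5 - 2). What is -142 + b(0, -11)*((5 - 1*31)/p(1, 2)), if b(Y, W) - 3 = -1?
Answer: -142 - 52*√3/3 ≈ -172.02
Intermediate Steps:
p(n, R) = √3
b(Y, W) = 2 (b(Y, W) = 3 - 1 = 2)
-142 + b(0, -11)*((5 - 1*31)/p(1, 2)) = -142 + 2*((5 - 1*31)/(√3)) = -142 + 2*((5 - 31)*(√3/3)) = -142 + 2*(-26*√3/3) = -142 - 52*√3/3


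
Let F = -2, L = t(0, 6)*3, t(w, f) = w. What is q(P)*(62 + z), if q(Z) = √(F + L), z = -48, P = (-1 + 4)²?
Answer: 14*I*√2 ≈ 19.799*I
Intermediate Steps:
P = 9 (P = 3² = 9)
L = 0 (L = 0*3 = 0)
q(Z) = I*√2 (q(Z) = √(-2 + 0) = √(-2) = I*√2)
q(P)*(62 + z) = (I*√2)*(62 - 48) = (I*√2)*14 = 14*I*√2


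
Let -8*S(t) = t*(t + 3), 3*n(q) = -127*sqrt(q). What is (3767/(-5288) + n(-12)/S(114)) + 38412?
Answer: 203118889/5288 + 1016*I*sqrt(3)/20007 ≈ 38411.0 + 0.087957*I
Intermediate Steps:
n(q) = -127*sqrt(q)/3 (n(q) = (-127*sqrt(q))/3 = -127*sqrt(q)/3)
S(t) = -t*(3 + t)/8 (S(t) = -t*(t + 3)/8 = -t*(3 + t)/8)
(3767/(-5288) + n(-12)/S(114)) + 38412 = (3767/(-5288) + (-254*I*sqrt(3)/3)/((-1/8*114*(3 + 114)))) + 38412 = (3767*(-1/5288) + (-254*I*sqrt(3)/3)/((-1/8*114*117))) + 38412 = (-3767/5288 + (-254*I*sqrt(3)/3)/(-6669/4)) + 38412 = (-3767/5288 - 254*I*sqrt(3)/3*(-4/6669)) + 38412 = (-3767/5288 + 1016*I*sqrt(3)/20007) + 38412 = 203118889/5288 + 1016*I*sqrt(3)/20007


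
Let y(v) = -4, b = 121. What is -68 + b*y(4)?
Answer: -552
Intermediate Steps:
-68 + b*y(4) = -68 + 121*(-4) = -68 - 484 = -552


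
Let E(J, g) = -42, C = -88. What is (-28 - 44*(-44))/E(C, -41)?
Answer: -318/7 ≈ -45.429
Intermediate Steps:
(-28 - 44*(-44))/E(C, -41) = (-28 - 44*(-44))/(-42) = (-28 + 1936)*(-1/42) = 1908*(-1/42) = -318/7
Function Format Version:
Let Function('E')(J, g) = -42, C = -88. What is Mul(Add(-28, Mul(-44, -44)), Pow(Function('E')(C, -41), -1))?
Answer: Rational(-318, 7) ≈ -45.429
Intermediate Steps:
Mul(Add(-28, Mul(-44, -44)), Pow(Function('E')(C, -41), -1)) = Mul(Add(-28, Mul(-44, -44)), Pow(-42, -1)) = Mul(Add(-28, 1936), Rational(-1, 42)) = Mul(1908, Rational(-1, 42)) = Rational(-318, 7)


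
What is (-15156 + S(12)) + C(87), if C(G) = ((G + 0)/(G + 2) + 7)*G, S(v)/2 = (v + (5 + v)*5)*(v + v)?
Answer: -872730/89 ≈ -9806.0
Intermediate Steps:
S(v) = 4*v*(25 + 6*v) (S(v) = 2*((v + (5 + v)*5)*(v + v)) = 2*((v + (25 + 5*v))*(2*v)) = 2*((25 + 6*v)*(2*v)) = 2*(2*v*(25 + 6*v)) = 4*v*(25 + 6*v))
C(G) = G*(7 + G/(2 + G)) (C(G) = (G/(2 + G) + 7)*G = (7 + G/(2 + G))*G = G*(7 + G/(2 + G)))
(-15156 + S(12)) + C(87) = (-15156 + 4*12*(25 + 6*12)) + 2*87*(7 + 4*87)/(2 + 87) = (-15156 + 4*12*(25 + 72)) + 2*87*(7 + 348)/89 = (-15156 + 4*12*97) + 2*87*(1/89)*355 = (-15156 + 4656) + 61770/89 = -10500 + 61770/89 = -872730/89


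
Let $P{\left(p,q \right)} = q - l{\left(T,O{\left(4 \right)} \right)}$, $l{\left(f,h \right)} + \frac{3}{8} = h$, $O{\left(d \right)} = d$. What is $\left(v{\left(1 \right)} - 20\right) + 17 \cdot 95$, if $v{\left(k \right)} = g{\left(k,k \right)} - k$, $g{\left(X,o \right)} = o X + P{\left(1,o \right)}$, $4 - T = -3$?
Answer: $\frac{12739}{8} \approx 1592.4$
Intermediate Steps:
$T = 7$ ($T = 4 - -3 = 4 + 3 = 7$)
$l{\left(f,h \right)} = - \frac{3}{8} + h$
$P{\left(p,q \right)} = - \frac{29}{8} + q$ ($P{\left(p,q \right)} = q - \left(- \frac{3}{8} + 4\right) = q - \frac{29}{8} = - \frac{29}{8} + q$)
$g{\left(X,o \right)} = - \frac{29}{8} + o + X o$ ($g{\left(X,o \right)} = o X + \left(- \frac{29}{8} + o\right) = X o + \left(- \frac{29}{8} + o\right) = - \frac{29}{8} + o + X o$)
$v{\left(k \right)} = - \frac{29}{8} + k^{2}$ ($v{\left(k \right)} = \left(- \frac{29}{8} + k + k k\right) - k = \left(- \frac{29}{8} + k + k^{2}\right) - k = - \frac{29}{8} + k^{2}$)
$\left(v{\left(1 \right)} - 20\right) + 17 \cdot 95 = \left(\left(- \frac{29}{8} + 1^{2}\right) - 20\right) + 17 \cdot 95 = \left(\left(- \frac{29}{8} + 1\right) - 20\right) + 1615 = \left(- \frac{21}{8} - 20\right) + 1615 = - \frac{181}{8} + 1615 = \frac{12739}{8}$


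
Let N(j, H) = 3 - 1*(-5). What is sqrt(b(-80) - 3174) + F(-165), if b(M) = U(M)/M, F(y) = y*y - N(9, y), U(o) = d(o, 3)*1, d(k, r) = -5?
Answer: 27217 + I*sqrt(50783)/4 ≈ 27217.0 + 56.338*I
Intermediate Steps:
N(j, H) = 8 (N(j, H) = 3 + 5 = 8)
U(o) = -5 (U(o) = -5*1 = -5)
F(y) = -8 + y**2 (F(y) = y*y - 1*8 = y**2 - 8 = -8 + y**2)
b(M) = -5/M
sqrt(b(-80) - 3174) + F(-165) = sqrt(-5/(-80) - 3174) + (-8 + (-165)**2) = sqrt(-5*(-1/80) - 3174) + (-8 + 27225) = sqrt(1/16 - 3174) + 27217 = sqrt(-50783/16) + 27217 = I*sqrt(50783)/4 + 27217 = 27217 + I*sqrt(50783)/4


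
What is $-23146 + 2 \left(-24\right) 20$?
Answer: $-24106$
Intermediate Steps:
$-23146 + 2 \left(-24\right) 20 = -23146 - 960 = -24106$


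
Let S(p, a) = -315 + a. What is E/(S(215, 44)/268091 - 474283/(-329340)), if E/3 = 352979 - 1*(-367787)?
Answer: 190915971791082120/127061752613 ≈ 1.5025e+6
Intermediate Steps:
E = 2162298 (E = 3*(352979 - 1*(-367787)) = 3*(352979 + 367787) = 3*720766 = 2162298)
E/(S(215, 44)/268091 - 474283/(-329340)) = 2162298/((-315 + 44)/268091 - 474283/(-329340)) = 2162298/(-271*1/268091 - 474283*(-1/329340)) = 2162298/(-271/268091 + 474283/329340) = 2162298/(127061752613/88293089940) = 2162298*(88293089940/127061752613) = 190915971791082120/127061752613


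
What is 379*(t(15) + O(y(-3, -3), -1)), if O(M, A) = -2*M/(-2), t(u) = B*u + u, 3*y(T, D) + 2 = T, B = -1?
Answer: -1895/3 ≈ -631.67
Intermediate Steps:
y(T, D) = -2/3 + T/3
t(u) = 0 (t(u) = -u + u = 0)
O(M, A) = M (O(M, A) = -2*M*(-1)/2 = -(-1)*M = M)
379*(t(15) + O(y(-3, -3), -1)) = 379*(0 + (-2/3 + (1/3)*(-3))) = 379*(0 + (-2/3 - 1)) = 379*(0 - 5/3) = 379*(-5/3) = -1895/3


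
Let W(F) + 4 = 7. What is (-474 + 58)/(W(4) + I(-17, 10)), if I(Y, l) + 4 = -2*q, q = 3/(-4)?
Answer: -832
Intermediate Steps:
W(F) = 3 (W(F) = -4 + 7 = 3)
q = -3/4 (q = 3*(-1/4) = -3/4 ≈ -0.75000)
I(Y, l) = -5/2 (I(Y, l) = -4 - 2*(-3/4) = -4 + 3/2 = -5/2)
(-474 + 58)/(W(4) + I(-17, 10)) = (-474 + 58)/(3 - 5/2) = -416/1/2 = -416*2 = -832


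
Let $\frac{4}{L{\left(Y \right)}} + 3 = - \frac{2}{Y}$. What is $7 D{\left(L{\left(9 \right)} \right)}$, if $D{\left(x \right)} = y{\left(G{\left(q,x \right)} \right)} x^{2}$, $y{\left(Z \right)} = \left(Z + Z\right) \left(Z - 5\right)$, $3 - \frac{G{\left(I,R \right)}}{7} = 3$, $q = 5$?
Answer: $0$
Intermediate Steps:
$G{\left(I,R \right)} = 0$ ($G{\left(I,R \right)} = 21 - 21 = 0$)
$y{\left(Z \right)} = 2 Z \left(-5 + Z\right)$
$L{\left(Y \right)} = \frac{4}{-3 - \frac{2}{Y}}$
$D{\left(x \right)} = 0$ ($D{\left(x \right)} = 2 \cdot 0 \left(-5 + 0\right) x^{2} = 2 \cdot 0 \left(-5\right) x^{2} = 0 x^{2} = 0$)
$7 D{\left(L{\left(9 \right)} \right)} = 7 \cdot 0 = 0$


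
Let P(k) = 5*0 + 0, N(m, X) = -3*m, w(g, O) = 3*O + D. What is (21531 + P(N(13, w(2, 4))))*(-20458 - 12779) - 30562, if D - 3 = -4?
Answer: -715656409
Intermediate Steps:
D = -1 (D = 3 - 4 = -1)
w(g, O) = -1 + 3*O (w(g, O) = 3*O - 1 = -1 + 3*O)
P(k) = 0 (P(k) = 0 + 0 = 0)
(21531 + P(N(13, w(2, 4))))*(-20458 - 12779) - 30562 = (21531 + 0)*(-20458 - 12779) - 30562 = 21531*(-33237) - 30562 = -715625847 - 30562 = -715656409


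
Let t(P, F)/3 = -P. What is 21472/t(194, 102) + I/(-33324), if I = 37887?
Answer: -122930527/3232428 ≈ -38.030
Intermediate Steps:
t(P, F) = -3*P (t(P, F) = 3*(-P) = -3*P)
21472/t(194, 102) + I/(-33324) = 21472/((-3*194)) + 37887/(-33324) = 21472/(-582) + 37887*(-1/33324) = 21472*(-1/582) - 12629/11108 = -10736/291 - 12629/11108 = -122930527/3232428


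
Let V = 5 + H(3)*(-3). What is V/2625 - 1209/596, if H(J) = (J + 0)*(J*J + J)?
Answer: -3235013/1564500 ≈ -2.0678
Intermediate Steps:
H(J) = J*(J + J²) (H(J) = J*(J² + J) = J*(J + J²))
V = -103 (V = 5 + (3²*(1 + 3))*(-3) = 5 + (9*4)*(-3) = 5 + 36*(-3) = 5 - 108 = -103)
V/2625 - 1209/596 = -103/2625 - 1209/596 = -3235013/1564500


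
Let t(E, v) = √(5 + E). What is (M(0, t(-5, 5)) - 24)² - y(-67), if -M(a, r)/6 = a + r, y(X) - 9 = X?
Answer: 634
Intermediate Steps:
y(X) = 9 + X
M(a, r) = -6*a - 6*r (M(a, r) = -6*(a + r) = -6*a - 6*r)
(M(0, t(-5, 5)) - 24)² - y(-67) = ((-6*0 - 6*√(5 - 5)) - 24)² - (9 - 67) = ((0 - 6*√0) - 24)² - 1*(-58) = ((0 - 6*0) - 24)² + 58 = ((0 + 0) - 24)² + 58 = (0 - 24)² + 58 = (-24)² + 58 = 576 + 58 = 634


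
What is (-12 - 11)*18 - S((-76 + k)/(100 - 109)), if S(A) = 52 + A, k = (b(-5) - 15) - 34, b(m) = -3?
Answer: -4322/9 ≈ -480.22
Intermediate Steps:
k = -52 (k = (-3 - 15) - 34 = -18 - 34 = -52)
(-12 - 11)*18 - S((-76 + k)/(100 - 109)) = (-12 - 11)*18 - (52 + (-76 - 52)/(100 - 109)) = -23*18 - (52 - 128/(-9)) = -414 - (52 - 128*(-⅑)) = -414 - (52 + 128/9) = -414 - 1*596/9 = -414 - 596/9 = -4322/9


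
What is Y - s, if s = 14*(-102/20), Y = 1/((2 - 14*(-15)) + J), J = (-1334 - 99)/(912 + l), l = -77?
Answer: 62688734/877935 ≈ 71.405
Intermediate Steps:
J = -1433/835 (J = (-1334 - 99)/(912 - 77) = -1433/835 ≈ -1.7162)
Y = 835/175587 (Y = 1/((2 - 14*(-15)) - 1433/835) = 1/((2 + 210) - 1433/835) = 1/(212 - 1433/835) = 1/(175587/835) = 835/175587 ≈ 0.0047555)
s = -357/5 (s = 14*(-102*1/20) = 14*(-51/10) = -357/5 ≈ -71.400)
Y - s = 835/175587 - 1*(-357/5) = 835/175587 + 357/5 = 62688734/877935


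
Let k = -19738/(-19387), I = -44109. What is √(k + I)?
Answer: I*√16578239454215/19387 ≈ 210.02*I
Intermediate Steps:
k = 19738/19387 (k = -19738*(-1/19387) = 19738/19387 ≈ 1.0181)
√(k + I) = √(19738/19387 - 44109) = √(-855121445/19387) = I*√16578239454215/19387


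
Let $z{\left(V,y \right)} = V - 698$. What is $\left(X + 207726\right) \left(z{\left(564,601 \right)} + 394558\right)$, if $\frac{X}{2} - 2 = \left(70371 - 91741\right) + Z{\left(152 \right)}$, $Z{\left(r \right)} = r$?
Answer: $65195920656$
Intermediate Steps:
$z{\left(V,y \right)} = -698 + V$
$X = -42432$ ($X = 4 + 2 \left(\left(70371 - 91741\right) + 152\right) = 4 + 2 \left(-21370 + 152\right) = 4 + 2 \left(-21218\right) = 4 - 42436 = -42432$)
$\left(X + 207726\right) \left(z{\left(564,601 \right)} + 394558\right) = \left(-42432 + 207726\right) \left(\left(-698 + 564\right) + 394558\right) = 165294 \left(-134 + 394558\right) = 165294 \cdot 394424 = 65195920656$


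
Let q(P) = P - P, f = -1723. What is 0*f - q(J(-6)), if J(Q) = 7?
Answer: 0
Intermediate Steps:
q(P) = 0
0*f - q(J(-6)) = 0*(-1723) - 1*0 = 0 + 0 = 0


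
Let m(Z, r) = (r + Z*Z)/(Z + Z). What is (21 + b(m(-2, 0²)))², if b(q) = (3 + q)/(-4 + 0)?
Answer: 1681/4 ≈ 420.25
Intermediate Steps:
m(Z, r) = (r + Z²)/(2*Z) (m(Z, r) = (r + Z²)/((2*Z)) = (r + Z²)*(1/(2*Z)) = (r + Z²)/(2*Z))
b(q) = -¾ - q/4 (b(q) = (3 + q)/(-4) = (3 + q)*(-¼) = -¾ - q/4)
(21 + b(m(-2, 0²)))² = (21 + (-¾ - (0² + (-2)²)/(8*(-2))))² = (21 + (-¾ - (-1)*(0 + 4)/(8*2)))² = (21 + (-¾ - (-1)*4/(8*2)))² = (21 + (-¾ - ¼*(-1)))² = (21 + (-¾ + ¼))² = (21 - ½)² = (41/2)² = 1681/4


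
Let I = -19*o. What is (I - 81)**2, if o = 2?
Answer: 14161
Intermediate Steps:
I = -38 (I = -19*2 = -38)
(I - 81)**2 = (-38 - 81)**2 = (-119)**2 = 14161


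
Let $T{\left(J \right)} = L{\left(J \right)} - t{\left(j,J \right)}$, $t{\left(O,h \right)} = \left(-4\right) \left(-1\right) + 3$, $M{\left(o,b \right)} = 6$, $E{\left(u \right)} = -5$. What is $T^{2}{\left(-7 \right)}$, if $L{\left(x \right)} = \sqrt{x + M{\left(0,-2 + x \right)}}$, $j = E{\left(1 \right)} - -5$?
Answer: $\left(7 - i\right)^{2} \approx 48.0 - 14.0 i$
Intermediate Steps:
$j = 0$ ($j = -5 - -5 = -5 + 5 = 0$)
$L{\left(x \right)} = \sqrt{6 + x}$ ($L{\left(x \right)} = \sqrt{x + 6} = \sqrt{6 + x}$)
$t{\left(O,h \right)} = 7$ ($t{\left(O,h \right)} = 4 + 3 = 7$)
$T{\left(J \right)} = -7 + \sqrt{6 + J}$ ($T{\left(J \right)} = \sqrt{6 + J} - 7 = -7 + \sqrt{6 + J}$)
$T^{2}{\left(-7 \right)} = \left(-7 + \sqrt{6 - 7}\right)^{2} = \left(-7 + \sqrt{-1}\right)^{2} = \left(-7 + i\right)^{2}$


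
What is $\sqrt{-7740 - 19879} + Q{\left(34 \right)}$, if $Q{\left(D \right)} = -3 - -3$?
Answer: $i \sqrt{27619} \approx 166.19 i$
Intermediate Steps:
$Q{\left(D \right)} = 0$ ($Q{\left(D \right)} = -3 + 3 = 0$)
$\sqrt{-7740 - 19879} + Q{\left(34 \right)} = \sqrt{-7740 - 19879} + 0 = \sqrt{-27619} + 0 = i \sqrt{27619} + 0 = i \sqrt{27619}$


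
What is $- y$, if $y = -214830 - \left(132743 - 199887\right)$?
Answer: $147686$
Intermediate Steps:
$y = -147686$ ($y = -214830 - -67144 = -214830 + 67144 = -147686$)
$- y = \left(-1\right) \left(-147686\right) = 147686$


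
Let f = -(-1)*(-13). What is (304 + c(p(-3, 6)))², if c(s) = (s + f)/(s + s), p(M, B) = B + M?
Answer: 822649/9 ≈ 91406.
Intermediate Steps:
f = -13 (f = -1*13 = -13)
c(s) = (-13 + s)/(2*s) (c(s) = (s - 13)/(s + s) = (-13 + s)/((2*s)) = (-13 + s)*(1/(2*s)) = (-13 + s)/(2*s))
(304 + c(p(-3, 6)))² = (304 + (-13 + (6 - 3))/(2*(6 - 3)))² = (304 + (½)*(-13 + 3)/3)² = (304 + (½)*(⅓)*(-10))² = (304 - 5/3)² = (907/3)² = 822649/9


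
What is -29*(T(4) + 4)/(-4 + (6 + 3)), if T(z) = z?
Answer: -232/5 ≈ -46.400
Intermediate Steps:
-29*(T(4) + 4)/(-4 + (6 + 3)) = -29*(4 + 4)/(-4 + (6 + 3)) = -232/(-4 + 9) = -232/5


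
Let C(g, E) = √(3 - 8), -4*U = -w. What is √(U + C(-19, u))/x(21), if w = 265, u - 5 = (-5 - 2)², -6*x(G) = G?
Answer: -√(265 + 4*I*√5)/7 ≈ -2.3259 - 0.03924*I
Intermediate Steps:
x(G) = -G/6
u = 54 (u = 5 + (-5 - 2)² = 5 + (-7)² = 5 + 49 = 54)
U = 265/4 (U = -(-1)*265/4 = -¼*(-265) = 265/4 ≈ 66.250)
C(g, E) = I*√5 (C(g, E) = √(-5) = I*√5)
√(U + C(-19, u))/x(21) = √(265/4 + I*√5)/((-⅙*21)) = √(265/4 + I*√5)/(-7/2) = √(265/4 + I*√5)*(-2/7) = -2*√(265/4 + I*√5)/7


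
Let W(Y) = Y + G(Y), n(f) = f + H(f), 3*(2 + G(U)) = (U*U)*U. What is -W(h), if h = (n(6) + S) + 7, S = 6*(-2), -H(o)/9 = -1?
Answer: -1024/3 ≈ -341.33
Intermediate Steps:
G(U) = -2 + U³/3 (G(U) = -2 + ((U*U)*U)/3 = -2 + (U²*U)/3 = -2 + U³/3)
H(o) = 9 (H(o) = -9*(-1) = 9)
S = -12
n(f) = 9 + f (n(f) = f + 9 = 9 + f)
h = 10 (h = ((9 + 6) - 12) + 7 = (15 - 12) + 7 = 3 + 7 = 10)
W(Y) = -2 + Y + Y³/3 (W(Y) = Y + (-2 + Y³/3) = -2 + Y + Y³/3)
-W(h) = -(-2 + 10 + (⅓)*10³) = -(-2 + 10 + (⅓)*1000) = -(-2 + 10 + 1000/3) = -1*1024/3 = -1024/3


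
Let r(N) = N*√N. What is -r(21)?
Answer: -21*√21 ≈ -96.234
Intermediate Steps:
r(N) = N^(3/2)
-r(21) = -21^(3/2) = -21*√21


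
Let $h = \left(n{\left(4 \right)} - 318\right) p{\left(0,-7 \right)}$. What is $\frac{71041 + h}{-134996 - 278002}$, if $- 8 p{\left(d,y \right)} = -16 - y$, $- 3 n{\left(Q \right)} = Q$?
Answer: $- \frac{16631}{97176} \approx -0.17114$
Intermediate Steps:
$n{\left(Q \right)} = - \frac{Q}{3}$
$p{\left(d,y \right)} = 2 + \frac{y}{8}$ ($p{\left(d,y \right)} = - \frac{-16 - y}{8} = 2 + \frac{y}{8}$)
$h = - \frac{1437}{4}$ ($h = \left(\left(- \frac{1}{3}\right) 4 - 318\right) \left(2 + \frac{1}{8} \left(-7\right)\right) = \left(- \frac{4}{3} - 318\right) \left(2 - \frac{7}{8}\right) = \left(- \frac{958}{3}\right) \frac{9}{8} = - \frac{1437}{4} \approx -359.25$)
$\frac{71041 + h}{-134996 - 278002} = \frac{71041 - \frac{1437}{4}}{-134996 - 278002} = \frac{282727}{4 \left(-412998\right)} = \frac{282727}{4} \left(- \frac{1}{412998}\right) = - \frac{16631}{97176}$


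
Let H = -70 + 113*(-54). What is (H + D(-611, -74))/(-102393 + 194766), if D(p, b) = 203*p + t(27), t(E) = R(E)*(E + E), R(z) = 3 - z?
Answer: -131501/92373 ≈ -1.4236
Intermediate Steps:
t(E) = 2*E*(3 - E) (t(E) = (3 - E)*(E + E) = (3 - E)*(2*E) = 2*E*(3 - E))
D(p, b) = -1296 + 203*p (D(p, b) = 203*p + 2*27*(3 - 1*27) = 203*p + 2*27*(3 - 27) = 203*p + 2*27*(-24) = 203*p - 1296 = -1296 + 203*p)
H = -6172 (H = -70 - 6102 = -6172)
(H + D(-611, -74))/(-102393 + 194766) = (-6172 + (-1296 + 203*(-611)))/(-102393 + 194766) = (-6172 + (-1296 - 124033))/92373 = (-6172 - 125329)*(1/92373) = -131501*1/92373 = -131501/92373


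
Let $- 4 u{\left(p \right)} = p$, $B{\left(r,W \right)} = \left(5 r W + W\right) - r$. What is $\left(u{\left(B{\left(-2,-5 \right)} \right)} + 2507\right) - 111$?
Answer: $\frac{9537}{4} \approx 2384.3$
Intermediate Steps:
$B{\left(r,W \right)} = W - r + 5 W r$ ($B{\left(r,W \right)} = \left(5 W r + W\right) - r = \left(W + 5 W r\right) - r = W - r + 5 W r$)
$u{\left(p \right)} = - \frac{p}{4}$
$\left(u{\left(B{\left(-2,-5 \right)} \right)} + 2507\right) - 111 = \left(- \frac{-5 - -2 + 5 \left(-5\right) \left(-2\right)}{4} + 2507\right) - 111 = \left(- \frac{-5 + 2 + 50}{4} + 2507\right) - 111 = \left(\left(- \frac{1}{4}\right) 47 + 2507\right) - 111 = \left(- \frac{47}{4} + 2507\right) - 111 = \frac{9981}{4} - 111 = \frac{9537}{4}$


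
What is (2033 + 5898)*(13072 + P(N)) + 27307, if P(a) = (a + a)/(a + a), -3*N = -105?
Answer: 103709270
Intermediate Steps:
N = 35 (N = -1/3*(-105) = 35)
P(a) = 1 (P(a) = (2*a)/((2*a)) = (2*a)*(1/(2*a)) = 1)
(2033 + 5898)*(13072 + P(N)) + 27307 = (2033 + 5898)*(13072 + 1) + 27307 = 7931*13073 + 27307 = 103681963 + 27307 = 103709270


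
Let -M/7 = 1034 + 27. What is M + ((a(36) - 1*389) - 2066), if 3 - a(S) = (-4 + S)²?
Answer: -10903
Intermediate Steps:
M = -7427 (M = -7*(1034 + 27) = -7*1061 = -7427)
a(S) = 3 - (-4 + S)²
M + ((a(36) - 1*389) - 2066) = -7427 + (((3 - (-4 + 36)²) - 1*389) - 2066) = -7427 + (((3 - 1*32²) - 389) - 2066) = -7427 + (((3 - 1*1024) - 389) - 2066) = -7427 + (((3 - 1024) - 389) - 2066) = -7427 + ((-1021 - 389) - 2066) = -7427 + (-1410 - 2066) = -7427 - 3476 = -10903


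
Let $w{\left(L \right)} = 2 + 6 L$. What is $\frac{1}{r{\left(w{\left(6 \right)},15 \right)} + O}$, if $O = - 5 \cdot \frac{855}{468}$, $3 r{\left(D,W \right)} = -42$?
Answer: $- \frac{52}{1203} \approx -0.043225$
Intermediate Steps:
$r{\left(D,W \right)} = -14$ ($r{\left(D,W \right)} = \frac{1}{3} \left(-42\right) = -14$)
$O = - \frac{475}{52}$ ($O = - 5 \cdot 855 \cdot \frac{1}{468} = \left(-5\right) \frac{95}{52} = - \frac{475}{52} \approx -9.1346$)
$\frac{1}{r{\left(w{\left(6 \right)},15 \right)} + O} = \frac{1}{-14 - \frac{475}{52}} = \frac{1}{- \frac{1203}{52}} = - \frac{52}{1203}$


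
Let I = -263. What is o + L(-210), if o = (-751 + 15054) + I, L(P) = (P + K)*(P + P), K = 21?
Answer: 93420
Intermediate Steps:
L(P) = 2*P*(21 + P) (L(P) = (P + 21)*(P + P) = (21 + P)*(2*P) = 2*P*(21 + P))
o = 14040 (o = (-751 + 15054) - 263 = 14303 - 263 = 14040)
o + L(-210) = 14040 + 2*(-210)*(21 - 210) = 14040 + 2*(-210)*(-189) = 14040 + 79380 = 93420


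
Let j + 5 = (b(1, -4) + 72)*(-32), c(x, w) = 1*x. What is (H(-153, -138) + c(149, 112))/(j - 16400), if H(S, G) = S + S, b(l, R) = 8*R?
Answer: 157/17685 ≈ 0.0088776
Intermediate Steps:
c(x, w) = x
j = -1285 (j = -5 + (8*(-4) + 72)*(-32) = -5 + (-32 + 72)*(-32) = -5 + 40*(-32) = -5 - 1280 = -1285)
H(S, G) = 2*S
(H(-153, -138) + c(149, 112))/(j - 16400) = (2*(-153) + 149)/(-1285 - 16400) = (-306 + 149)/(-17685) = -157*(-1/17685) = 157/17685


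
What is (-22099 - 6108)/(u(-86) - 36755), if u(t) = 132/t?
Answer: 1212901/1580531 ≈ 0.76740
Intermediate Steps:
(-22099 - 6108)/(u(-86) - 36755) = (-22099 - 6108)/(132/(-86) - 36755) = -28207/(132*(-1/86) - 36755) = -28207/(-66/43 - 36755) = -28207/(-1580531/43) = -28207*(-43/1580531) = 1212901/1580531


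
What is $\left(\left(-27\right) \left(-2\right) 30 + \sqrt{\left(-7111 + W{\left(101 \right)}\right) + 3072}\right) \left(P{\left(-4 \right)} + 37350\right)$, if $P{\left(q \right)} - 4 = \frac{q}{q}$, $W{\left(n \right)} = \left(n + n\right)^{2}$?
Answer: $60515100 + 112065 \sqrt{4085} \approx 6.7678 \cdot 10^{7}$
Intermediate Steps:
$W{\left(n \right)} = 4 n^{2}$ ($W{\left(n \right)} = \left(2 n\right)^{2} = 4 n^{2}$)
$P{\left(q \right)} = 5$ ($P{\left(q \right)} = 4 + \frac{q}{q} = 4 + 1 = 5$)
$\left(\left(-27\right) \left(-2\right) 30 + \sqrt{\left(-7111 + W{\left(101 \right)}\right) + 3072}\right) \left(P{\left(-4 \right)} + 37350\right) = \left(\left(-27\right) \left(-2\right) 30 + \sqrt{\left(-7111 + 4 \cdot 101^{2}\right) + 3072}\right) \left(5 + 37350\right) = \left(54 \cdot 30 + \sqrt{\left(-7111 + 4 \cdot 10201\right) + 3072}\right) 37355 = \left(1620 + \sqrt{\left(-7111 + 40804\right) + 3072}\right) 37355 = \left(1620 + \sqrt{33693 + 3072}\right) 37355 = \left(1620 + \sqrt{36765}\right) 37355 = \left(1620 + 3 \sqrt{4085}\right) 37355 = 60515100 + 112065 \sqrt{4085}$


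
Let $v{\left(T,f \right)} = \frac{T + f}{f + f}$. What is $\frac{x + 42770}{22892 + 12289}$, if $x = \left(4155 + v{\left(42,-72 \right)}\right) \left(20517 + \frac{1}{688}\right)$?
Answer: $\frac{1408394101565}{580908672} \approx 2424.5$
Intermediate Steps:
$v{\left(T,f \right)} = \frac{T + f}{2 f}$
$x = \frac{1407687883325}{16512}$ ($x = \left(4155 + \frac{42 - 72}{2 \left(-72\right)}\right) \left(20517 + \frac{1}{688}\right) = \left(4155 + \frac{1}{2} \left(- \frac{1}{72}\right) \left(-30\right)\right) \left(20517 + \frac{1}{688}\right) = \left(4155 + \frac{5}{24}\right) \frac{14115697}{688} = \frac{99725}{24} \cdot \frac{14115697}{688} = \frac{1407687883325}{16512} \approx 8.5252 \cdot 10^{7}$)
$\frac{x + 42770}{22892 + 12289} = \frac{\frac{1407687883325}{16512} + 42770}{22892 + 12289} = \frac{1408394101565}{16512 \cdot 35181} = \frac{1408394101565}{16512} \cdot \frac{1}{35181} = \frac{1408394101565}{580908672}$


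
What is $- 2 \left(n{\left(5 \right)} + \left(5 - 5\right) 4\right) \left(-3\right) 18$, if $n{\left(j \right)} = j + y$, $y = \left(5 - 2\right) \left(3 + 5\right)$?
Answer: $3132$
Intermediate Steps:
$y = 24$ ($y = 3 \cdot 8 = 24$)
$n{\left(j \right)} = 24 + j$ ($n{\left(j \right)} = j + 24 = 24 + j$)
$- 2 \left(n{\left(5 \right)} + \left(5 - 5\right) 4\right) \left(-3\right) 18 = - 2 \left(\left(24 + 5\right) + \left(5 - 5\right) 4\right) \left(-3\right) 18 = - 2 \left(29 + 0 \cdot 4\right) \left(-3\right) 18 = - 2 \left(29 + 0\right) \left(-3\right) 18 = - 2 \cdot 29 \left(-3\right) 18 = \left(-2\right) \left(-87\right) 18 = 174 \cdot 18 = 3132$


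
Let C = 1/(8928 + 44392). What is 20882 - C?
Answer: 1113428239/53320 ≈ 20882.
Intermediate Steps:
C = 1/53320 ≈ 1.8755e-5
20882 - C = 20882 - 1*1/53320 = 20882 - 1/53320 = 1113428239/53320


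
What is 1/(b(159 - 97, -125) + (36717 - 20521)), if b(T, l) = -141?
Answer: 1/16055 ≈ 6.2286e-5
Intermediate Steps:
1/(b(159 - 97, -125) + (36717 - 20521)) = 1/(-141 + (36717 - 20521)) = 1/(-141 + 16196) = 1/16055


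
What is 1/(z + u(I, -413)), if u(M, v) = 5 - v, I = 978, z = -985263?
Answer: -1/984845 ≈ -1.0154e-6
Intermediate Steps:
1/(z + u(I, -413)) = 1/(-985263 + (5 - 1*(-413))) = 1/(-985263 + (5 + 413)) = 1/(-985263 + 418) = 1/(-984845) = -1/984845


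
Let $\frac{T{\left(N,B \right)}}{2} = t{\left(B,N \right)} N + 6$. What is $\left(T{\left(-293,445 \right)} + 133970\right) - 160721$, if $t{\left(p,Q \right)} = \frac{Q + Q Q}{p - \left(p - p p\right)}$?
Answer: $- \frac{5345126291}{198025} \approx -26992.0$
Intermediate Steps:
$t{\left(p,Q \right)} = \frac{Q + Q^{2}}{p^{2}}$ ($t{\left(p,Q \right)} = \frac{Q + Q^{2}}{p + \left(p^{2} - p\right)} = \frac{Q + Q^{2}}{p^{2}}$)
$T{\left(N,B \right)} = 12 + \frac{2 N^{2} \left(1 + N\right)}{B^{2}}$ ($T{\left(N,B \right)} = 2 \left(\frac{N \left(1 + N\right)}{B^{2}} N + 6\right) = 2 \left(\frac{N^{2} \left(1 + N\right)}{B^{2}} + 6\right) = 2 \left(6 + \frac{N^{2} \left(1 + N\right)}{B^{2}}\right) = 12 + \frac{2 N^{2} \left(1 + N\right)}{B^{2}}$)
$\left(T{\left(-293,445 \right)} + 133970\right) - 160721 = \left(\frac{2 \left(6 \cdot 445^{2} + \left(-293\right)^{2} \left(1 - 293\right)\right)}{198025} + 133970\right) - 160721 = \left(2 \cdot \frac{1}{198025} \left(6 \cdot 198025 + 85849 \left(-292\right)\right) + 133970\right) - 160721 = \left(2 \cdot \frac{1}{198025} \left(1188150 - 25067908\right) + 133970\right) - 160721 = \left(2 \cdot \frac{1}{198025} \left(-23879758\right) + 133970\right) - 160721 = \left(- \frac{47759516}{198025} + 133970\right) - 160721 = \frac{26481649734}{198025} - 160721 = - \frac{5345126291}{198025}$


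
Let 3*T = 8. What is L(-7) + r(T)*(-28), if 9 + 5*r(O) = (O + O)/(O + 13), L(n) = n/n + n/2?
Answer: 21617/470 ≈ 45.994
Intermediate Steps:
L(n) = 1 + n/2 (L(n) = 1 + n*(½) = 1 + n/2)
T = 8/3 (T = (⅓)*8 = 8/3 ≈ 2.6667)
r(O) = -9/5 + 2*O/(5*(13 + O)) (r(O) = -9/5 + ((O + O)/(O + 13))/5 = -9/5 + ((2*O)/(13 + O))/5 = -9/5 + (2*O/(13 + O))/5 = -9/5 + 2*O/(5*(13 + O)))
L(-7) + r(T)*(-28) = (1 + (½)*(-7)) + ((-117 - 7*8/3)/(5*(13 + 8/3)))*(-28) = (1 - 7/2) + ((-117 - 56/3)/(5*(47/3)))*(-28) = -5/2 + ((⅕)*(3/47)*(-407/3))*(-28) = -5/2 - 407/235*(-28) = -5/2 + 11396/235 = 21617/470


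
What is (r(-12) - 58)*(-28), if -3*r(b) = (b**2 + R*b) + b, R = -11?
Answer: 4088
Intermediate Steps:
r(b) = -b**2/3 + 10*b/3 (r(b) = -((b**2 - 11*b) + b)/3 = -(b**2 - 10*b)/3 = -b**2/3 + 10*b/3)
(r(-12) - 58)*(-28) = ((1/3)*(-12)*(10 - 1*(-12)) - 58)*(-28) = ((1/3)*(-12)*(10 + 12) - 58)*(-28) = ((1/3)*(-12)*22 - 58)*(-28) = (-88 - 58)*(-28) = -146*(-28) = 4088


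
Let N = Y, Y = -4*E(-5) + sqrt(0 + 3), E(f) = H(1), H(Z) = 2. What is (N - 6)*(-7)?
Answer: 98 - 7*sqrt(3) ≈ 85.876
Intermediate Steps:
E(f) = 2
Y = -8 + sqrt(3) (Y = -4*2 + sqrt(0 + 3) = -8 + sqrt(3) ≈ -6.2680)
N = -8 + sqrt(3) ≈ -6.2680
(N - 6)*(-7) = ((-8 + sqrt(3)) - 6)*(-7) = (-14 + sqrt(3))*(-7) = 98 - 7*sqrt(3)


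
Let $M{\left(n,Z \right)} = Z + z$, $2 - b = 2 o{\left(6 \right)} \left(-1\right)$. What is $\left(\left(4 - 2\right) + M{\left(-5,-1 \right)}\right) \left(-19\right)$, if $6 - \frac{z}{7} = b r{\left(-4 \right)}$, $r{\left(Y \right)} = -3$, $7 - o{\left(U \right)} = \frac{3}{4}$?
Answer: $- \frac{13205}{2} \approx -6602.5$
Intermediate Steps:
$o{\left(U \right)} = \frac{25}{4}$ ($o{\left(U \right)} = 7 - \frac{3}{4} = \frac{25}{4}$)
$b = \frac{29}{2}$ ($b = 2 - 2 \cdot \frac{25}{4} \left(-1\right) = 2 - \frac{25}{2} \left(-1\right) = 2 - - \frac{25}{2} = 2 + \frac{25}{2} = \frac{29}{2} \approx 14.5$)
$z = \frac{693}{2}$ ($z = 42 - 7 \cdot \frac{29}{2} \left(-3\right) = 42 - - \frac{609}{2} = 42 + \frac{609}{2} = \frac{693}{2} \approx 346.5$)
$M{\left(n,Z \right)} = \frac{693}{2} + Z$ ($M{\left(n,Z \right)} = Z + \frac{693}{2} = \frac{693}{2} + Z$)
$\left(\left(4 - 2\right) + M{\left(-5,-1 \right)}\right) \left(-19\right) = \left(\left(4 - 2\right) + \left(\frac{693}{2} - 1\right)\right) \left(-19\right) = \left(\left(4 - 2\right) + \frac{691}{2}\right) \left(-19\right) = \left(2 + \frac{691}{2}\right) \left(-19\right) = \frac{695}{2} \left(-19\right) = - \frac{13205}{2}$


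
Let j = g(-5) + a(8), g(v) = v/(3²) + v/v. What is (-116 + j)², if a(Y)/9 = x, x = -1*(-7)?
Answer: 223729/81 ≈ 2762.1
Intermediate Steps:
x = 7
a(Y) = 63 (a(Y) = 9*7 = 63)
g(v) = 1 + v/9 (g(v) = v/9 + 1 = 1 + v/9)
j = 571/9 (j = (1 + (⅑)*(-5)) + 63 = (1 - 5/9) + 63 = 4/9 + 63 = 571/9 ≈ 63.444)
(-116 + j)² = (-116 + 571/9)² = (-473/9)² = 223729/81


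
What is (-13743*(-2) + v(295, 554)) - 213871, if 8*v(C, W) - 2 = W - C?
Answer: -1490819/8 ≈ -1.8635e+5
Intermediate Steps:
v(C, W) = ¼ - C/8 + W/8 (v(C, W) = ¼ + (W - C)/8 = ¼ + (-C/8 + W/8) = ¼ - C/8 + W/8)
(-13743*(-2) + v(295, 554)) - 213871 = (-13743*(-2) + (¼ - ⅛*295 + (⅛)*554)) - 213871 = (27486 + (¼ - 295/8 + 277/4)) - 213871 = (27486 + 261/8) - 213871 = 220149/8 - 213871 = -1490819/8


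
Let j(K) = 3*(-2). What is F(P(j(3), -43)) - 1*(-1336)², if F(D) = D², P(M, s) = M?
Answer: -1784860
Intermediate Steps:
j(K) = -6
F(P(j(3), -43)) - 1*(-1336)² = (-6)² - 1*(-1336)² = 36 - 1*1784896 = 36 - 1784896 = -1784860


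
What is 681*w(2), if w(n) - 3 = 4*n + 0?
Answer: 7491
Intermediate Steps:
w(n) = 3 + 4*n (w(n) = 3 + (4*n + 0) = 3 + 4*n)
681*w(2) = 681*(3 + 4*2) = 681*(3 + 8) = 681*11 = 7491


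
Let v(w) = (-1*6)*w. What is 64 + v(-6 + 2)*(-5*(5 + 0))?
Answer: -536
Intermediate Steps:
v(w) = -6*w
64 + v(-6 + 2)*(-5*(5 + 0)) = 64 + (-6*(-6 + 2))*(-5*(5 + 0)) = 64 + (-6*(-4))*(-5*5) = 64 + 24*(-25) = 64 - 600 = -536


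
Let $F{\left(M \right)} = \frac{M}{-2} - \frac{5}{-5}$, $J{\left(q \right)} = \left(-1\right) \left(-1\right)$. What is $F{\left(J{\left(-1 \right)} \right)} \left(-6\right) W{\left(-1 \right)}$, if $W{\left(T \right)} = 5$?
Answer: $-15$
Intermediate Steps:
$J{\left(q \right)} = 1$
$F{\left(M \right)} = 1 - \frac{M}{2}$ ($F{\left(M \right)} = M \left(- \frac{1}{2}\right) - -1 = - \frac{M}{2} + 1 = 1 - \frac{M}{2}$)
$F{\left(J{\left(-1 \right)} \right)} \left(-6\right) W{\left(-1 \right)} = \left(1 - \frac{1}{2}\right) \left(-6\right) 5 = \frac{1}{2} \left(-6\right) 5 = \left(-3\right) 5 = -15$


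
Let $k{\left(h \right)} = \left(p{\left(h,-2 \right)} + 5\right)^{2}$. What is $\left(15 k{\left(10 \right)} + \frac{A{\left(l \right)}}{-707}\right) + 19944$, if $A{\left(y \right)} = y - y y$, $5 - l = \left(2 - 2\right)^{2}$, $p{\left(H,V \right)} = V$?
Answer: $\frac{14195873}{707} \approx 20079.0$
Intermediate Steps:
$l = 5$ ($l = 5 - \left(2 - 2\right)^{2} = 5 - 0^{2} = 5 - 0 = 5 + 0 = 5$)
$k{\left(h \right)} = 9$ ($k{\left(h \right)} = \left(-2 + 5\right)^{2} = 3^{2} = 9$)
$A{\left(y \right)} = y - y^{2}$
$\left(15 k{\left(10 \right)} + \frac{A{\left(l \right)}}{-707}\right) + 19944 = \left(15 \cdot 9 + \frac{5 \left(1 - 5\right)}{-707}\right) + 19944 = \left(135 + 5 \left(1 - 5\right) \left(- \frac{1}{707}\right)\right) + 19944 = \left(135 + 5 \left(-4\right) \left(- \frac{1}{707}\right)\right) + 19944 = \left(135 - - \frac{20}{707}\right) + 19944 = \left(135 + \frac{20}{707}\right) + 19944 = \frac{95465}{707} + 19944 = \frac{14195873}{707}$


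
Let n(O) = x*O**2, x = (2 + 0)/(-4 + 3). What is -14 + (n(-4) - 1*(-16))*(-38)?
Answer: 594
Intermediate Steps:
x = -2 (x = 2/(-1) = 2*(-1) = -2)
n(O) = -2*O**2
-14 + (n(-4) - 1*(-16))*(-38) = -14 + (-2*(-4)**2 - 1*(-16))*(-38) = -14 + (-2*16 + 16)*(-38) = -14 + (-32 + 16)*(-38) = -14 - 16*(-38) = -14 + 608 = 594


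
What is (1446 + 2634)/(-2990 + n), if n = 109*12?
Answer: -2040/841 ≈ -2.4257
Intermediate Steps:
n = 1308
(1446 + 2634)/(-2990 + n) = (1446 + 2634)/(-2990 + 1308) = 4080/(-1682) = 4080*(-1/1682) = -2040/841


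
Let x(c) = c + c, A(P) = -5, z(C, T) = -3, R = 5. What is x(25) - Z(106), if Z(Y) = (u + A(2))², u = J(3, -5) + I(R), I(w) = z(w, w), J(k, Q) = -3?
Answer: -71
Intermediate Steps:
I(w) = -3
x(c) = 2*c
u = -6 (u = -3 - 3 = -6)
Z(Y) = 121 (Z(Y) = (-6 - 5)² = (-11)² = 121)
x(25) - Z(106) = 2*25 - 1*121 = 50 - 121 = -71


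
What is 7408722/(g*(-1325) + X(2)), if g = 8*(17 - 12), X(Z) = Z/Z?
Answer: -7408722/52999 ≈ -139.79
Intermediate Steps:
X(Z) = 1
g = 40 (g = 8*5 = 40)
7408722/(g*(-1325) + X(2)) = 7408722/(40*(-1325) + 1) = 7408722/(-53000 + 1) = 7408722/(-52999) = 7408722*(-1/52999) = -7408722/52999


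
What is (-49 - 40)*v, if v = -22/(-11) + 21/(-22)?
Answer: -2047/22 ≈ -93.045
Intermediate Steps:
v = 23/22 (v = -22*(-1/11) + 21*(-1/22) = 2 - 21/22 = 23/22 ≈ 1.0455)
(-49 - 40)*v = (-49 - 40)*(23/22) = -89*23/22 = -2047/22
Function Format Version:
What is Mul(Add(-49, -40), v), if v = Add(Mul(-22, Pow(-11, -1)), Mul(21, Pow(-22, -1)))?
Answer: Rational(-2047, 22) ≈ -93.045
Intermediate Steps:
v = Rational(23, 22) (v = Add(Mul(-22, Rational(-1, 11)), Mul(21, Rational(-1, 22))) = Add(2, Rational(-21, 22)) = Rational(23, 22) ≈ 1.0455)
Mul(Add(-49, -40), v) = Mul(Add(-49, -40), Rational(23, 22)) = Mul(-89, Rational(23, 22)) = Rational(-2047, 22)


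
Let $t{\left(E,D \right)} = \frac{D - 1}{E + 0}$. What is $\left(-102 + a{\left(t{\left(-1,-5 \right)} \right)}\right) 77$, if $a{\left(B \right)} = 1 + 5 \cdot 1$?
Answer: $-7392$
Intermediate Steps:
$t{\left(E,D \right)} = \frac{-1 + D}{E}$
$a{\left(B \right)} = 6$ ($a{\left(B \right)} = 1 + 5 = 6$)
$\left(-102 + a{\left(t{\left(-1,-5 \right)} \right)}\right) 77 = \left(-102 + 6\right) 77 = \left(-96\right) 77 = -7392$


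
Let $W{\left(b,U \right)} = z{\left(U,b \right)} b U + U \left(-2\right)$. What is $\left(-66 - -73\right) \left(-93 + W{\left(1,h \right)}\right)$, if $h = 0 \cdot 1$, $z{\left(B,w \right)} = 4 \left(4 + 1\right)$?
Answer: $-651$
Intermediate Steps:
$z{\left(B,w \right)} = 20$ ($z{\left(B,w \right)} = 4 \cdot 5 = 20$)
$h = 0$
$W{\left(b,U \right)} = - 2 U + 20 U b$ ($W{\left(b,U \right)} = 20 b U + U \left(-2\right) = 20 U b - 2 U = - 2 U + 20 U b$)
$\left(-66 - -73\right) \left(-93 + W{\left(1,h \right)}\right) = \left(-66 - -73\right) \left(-93 + 2 \cdot 0 \left(-1 + 10 \cdot 1\right)\right) = \left(-66 + 73\right) \left(-93 + 2 \cdot 0 \left(-1 + 10\right)\right) = 7 \left(-93 + 2 \cdot 0 \cdot 9\right) = 7 \left(-93 + 0\right) = 7 \left(-93\right) = -651$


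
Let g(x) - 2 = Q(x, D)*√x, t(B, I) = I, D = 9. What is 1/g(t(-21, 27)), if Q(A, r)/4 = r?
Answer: -1/17494 + 27*√3/8747 ≈ 0.0052893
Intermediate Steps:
Q(A, r) = 4*r
g(x) = 2 + 36*√x (g(x) = 2 + (4*9)*√x = 2 + 36*√x)
1/g(t(-21, 27)) = 1/(2 + 36*√27) = 1/(2 + 36*(3*√3)) = 1/(2 + 108*√3)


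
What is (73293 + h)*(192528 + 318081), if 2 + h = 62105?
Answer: 69134416164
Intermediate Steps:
h = 62103 (h = -2 + 62105 = 62103)
(73293 + h)*(192528 + 318081) = (73293 + 62103)*(192528 + 318081) = 135396*510609 = 69134416164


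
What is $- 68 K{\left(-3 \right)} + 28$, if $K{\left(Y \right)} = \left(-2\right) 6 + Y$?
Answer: $1048$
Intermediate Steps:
$K{\left(Y \right)} = -12 + Y$
$- 68 K{\left(-3 \right)} + 28 = - 68 \left(-12 - 3\right) + 28 = \left(-68\right) \left(-15\right) + 28 = 1020 + 28 = 1048$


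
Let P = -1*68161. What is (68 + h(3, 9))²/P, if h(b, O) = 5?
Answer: -5329/68161 ≈ -0.078183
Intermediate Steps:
P = -68161
(68 + h(3, 9))²/P = (68 + 5)²/(-68161) = 73²*(-1/68161) = 5329*(-1/68161) = -5329/68161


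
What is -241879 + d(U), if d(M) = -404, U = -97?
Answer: -242283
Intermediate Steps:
-241879 + d(U) = -241879 - 404 = -242283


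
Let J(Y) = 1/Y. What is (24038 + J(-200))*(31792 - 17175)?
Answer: 70272674583/200 ≈ 3.5136e+8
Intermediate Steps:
(24038 + J(-200))*(31792 - 17175) = (24038 + 1/(-200))*(31792 - 17175) = (24038 - 1/200)*14617 = (4807599/200)*14617 = 70272674583/200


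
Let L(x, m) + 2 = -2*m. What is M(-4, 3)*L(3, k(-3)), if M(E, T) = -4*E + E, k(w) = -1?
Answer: 0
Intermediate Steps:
L(x, m) = -2 - 2*m
M(E, T) = -3*E
M(-4, 3)*L(3, k(-3)) = (-3*(-4))*(-2 - 2*(-1)) = 12*(-2 + 2) = 12*0 = 0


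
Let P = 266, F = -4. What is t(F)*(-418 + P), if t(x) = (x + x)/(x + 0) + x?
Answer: 304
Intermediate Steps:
t(x) = 2 + x (t(x) = (2*x)/x + x = 2 + x)
t(F)*(-418 + P) = (2 - 4)*(-418 + 266) = -2*(-152) = 304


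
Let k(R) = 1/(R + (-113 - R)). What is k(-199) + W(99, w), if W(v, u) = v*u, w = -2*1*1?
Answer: -22375/113 ≈ -198.01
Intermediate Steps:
k(R) = -1/113 (k(R) = 1/(-113) = -1/113)
w = -2 (w = -2*1 = -2)
W(v, u) = u*v
k(-199) + W(99, w) = -1/113 - 2*99 = -1/113 - 198 = -22375/113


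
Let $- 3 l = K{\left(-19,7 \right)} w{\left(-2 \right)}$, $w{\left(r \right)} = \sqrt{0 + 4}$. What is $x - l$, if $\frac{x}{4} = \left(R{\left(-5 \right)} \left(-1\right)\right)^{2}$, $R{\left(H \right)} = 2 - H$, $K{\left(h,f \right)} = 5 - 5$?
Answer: $196$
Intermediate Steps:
$K{\left(h,f \right)} = 0$ ($K{\left(h,f \right)} = 5 - 5 = 0$)
$w{\left(r \right)} = 2$ ($w{\left(r \right)} = \sqrt{4} = 2$)
$l = 0$ ($l = - \frac{0 \cdot 2}{3} = \left(- \frac{1}{3}\right) 0 = 0$)
$x = 196$ ($x = 4 \left(\left(2 - -5\right) \left(-1\right)\right)^{2} = 4 \left(\left(2 + 5\right) \left(-1\right)\right)^{2} = 4 \left(7 \left(-1\right)\right)^{2} = 4 \left(-7\right)^{2} = 4 \cdot 49 = 196$)
$x - l = 196 - 0 = 196 + 0 = 196$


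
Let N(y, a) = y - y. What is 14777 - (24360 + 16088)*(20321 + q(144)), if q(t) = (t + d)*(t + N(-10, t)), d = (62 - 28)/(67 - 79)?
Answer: -1644155975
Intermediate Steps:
N(y, a) = 0
d = -17/6 (d = 34/(-12) = 34*(-1/12) = -17/6 ≈ -2.8333)
q(t) = t*(-17/6 + t) (q(t) = (t - 17/6)*(t + 0) = (-17/6 + t)*t = t*(-17/6 + t))
14777 - (24360 + 16088)*(20321 + q(144)) = 14777 - (24360 + 16088)*(20321 + (⅙)*144*(-17 + 6*144)) = 14777 - 40448*(20321 + (⅙)*144*(-17 + 864)) = 14777 - 40448*(20321 + (⅙)*144*847) = 14777 - 40448*(20321 + 20328) = 14777 - 40448*40649 = 14777 - 1*1644170752 = 14777 - 1644170752 = -1644155975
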